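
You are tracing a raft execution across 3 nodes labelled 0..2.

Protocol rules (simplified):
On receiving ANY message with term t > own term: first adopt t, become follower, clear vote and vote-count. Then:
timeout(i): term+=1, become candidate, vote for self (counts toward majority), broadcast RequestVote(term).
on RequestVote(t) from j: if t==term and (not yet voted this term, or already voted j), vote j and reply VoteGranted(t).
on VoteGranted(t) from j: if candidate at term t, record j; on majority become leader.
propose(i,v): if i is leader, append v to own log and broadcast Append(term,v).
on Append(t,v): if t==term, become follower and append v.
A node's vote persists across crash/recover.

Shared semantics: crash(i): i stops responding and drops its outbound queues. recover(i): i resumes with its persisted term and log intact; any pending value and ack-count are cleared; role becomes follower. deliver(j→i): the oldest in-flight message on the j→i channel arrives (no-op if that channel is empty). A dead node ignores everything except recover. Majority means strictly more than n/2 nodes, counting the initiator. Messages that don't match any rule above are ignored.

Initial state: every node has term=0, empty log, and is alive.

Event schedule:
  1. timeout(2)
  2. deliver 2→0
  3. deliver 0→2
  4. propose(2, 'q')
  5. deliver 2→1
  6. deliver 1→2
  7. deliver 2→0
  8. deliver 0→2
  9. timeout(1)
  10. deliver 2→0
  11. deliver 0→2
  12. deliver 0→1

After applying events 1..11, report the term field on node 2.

1

[1] timeout(2) → N2(cand t1 [-])
[2] deliver 2→0 → N0(foll t1 [-])
[3] deliver 0→2 → N2(lead t1 [-])
[4] propose(2,'q') → N2(lead t1 [q])
[5] deliver 2→1 → N1(foll t1 [-])
[6] deliver 1→2 → ∅
[7] deliver 2→0 → N0(foll t1 [q])
[8] deliver 0→2 → ∅
[9] timeout(1) → N1(cand t2 [-])
[10] deliver 2→0 → ∅
[11] deliver 0→2 → ∅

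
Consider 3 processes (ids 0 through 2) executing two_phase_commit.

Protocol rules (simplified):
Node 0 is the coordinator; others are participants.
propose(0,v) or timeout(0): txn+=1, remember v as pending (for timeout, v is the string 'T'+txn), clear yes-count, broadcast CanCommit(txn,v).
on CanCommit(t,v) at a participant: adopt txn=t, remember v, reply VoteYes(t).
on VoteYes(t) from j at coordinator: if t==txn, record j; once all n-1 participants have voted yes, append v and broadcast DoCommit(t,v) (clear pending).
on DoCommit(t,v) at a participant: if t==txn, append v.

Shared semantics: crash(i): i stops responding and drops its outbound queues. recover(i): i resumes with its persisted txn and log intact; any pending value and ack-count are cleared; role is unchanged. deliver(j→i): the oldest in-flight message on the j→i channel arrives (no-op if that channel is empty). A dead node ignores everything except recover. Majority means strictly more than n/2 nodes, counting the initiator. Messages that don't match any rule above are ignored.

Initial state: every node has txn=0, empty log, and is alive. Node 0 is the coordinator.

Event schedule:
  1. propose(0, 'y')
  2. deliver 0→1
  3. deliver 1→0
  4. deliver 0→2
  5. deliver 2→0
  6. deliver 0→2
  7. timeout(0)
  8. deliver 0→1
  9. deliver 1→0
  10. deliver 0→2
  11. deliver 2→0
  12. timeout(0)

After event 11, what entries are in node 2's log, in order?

e1 propose(0,'y'): 0[coor,t=1,-]
e2 deliver 0→1: 1[part,t=1,-]
e3 deliver 1→0: ·
e4 deliver 0→2: 2[part,t=1,-]
e5 deliver 2→0: 0[coor,t=1,y]
e6 deliver 0→2: 2[part,t=1,y]
e7 timeout(0): 0[coor,t=2,y]
e8 deliver 0→1: 1[part,t=1,y]
e9 deliver 1→0: ·
e10 deliver 0→2: 2[part,t=2,y]
e11 deliver 2→0: ·

y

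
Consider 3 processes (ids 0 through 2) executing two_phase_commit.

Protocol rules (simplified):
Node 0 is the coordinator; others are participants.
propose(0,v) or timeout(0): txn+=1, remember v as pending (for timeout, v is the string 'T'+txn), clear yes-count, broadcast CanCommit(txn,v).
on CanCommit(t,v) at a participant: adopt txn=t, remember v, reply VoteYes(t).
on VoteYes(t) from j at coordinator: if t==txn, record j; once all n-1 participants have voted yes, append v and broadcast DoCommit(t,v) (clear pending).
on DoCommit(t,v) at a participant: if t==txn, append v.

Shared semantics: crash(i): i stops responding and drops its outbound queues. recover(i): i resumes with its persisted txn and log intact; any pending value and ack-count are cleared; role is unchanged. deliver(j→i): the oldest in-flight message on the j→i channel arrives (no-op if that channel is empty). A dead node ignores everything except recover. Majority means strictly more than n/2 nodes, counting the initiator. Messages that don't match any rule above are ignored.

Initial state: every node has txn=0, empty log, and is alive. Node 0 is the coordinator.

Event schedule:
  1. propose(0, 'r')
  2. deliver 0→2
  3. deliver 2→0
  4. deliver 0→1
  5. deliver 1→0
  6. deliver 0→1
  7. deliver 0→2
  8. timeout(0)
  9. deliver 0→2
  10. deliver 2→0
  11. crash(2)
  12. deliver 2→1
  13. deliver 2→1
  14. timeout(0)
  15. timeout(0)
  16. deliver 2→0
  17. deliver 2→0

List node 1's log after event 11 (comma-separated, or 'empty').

step 1 propose(0,'r'): 0={coor,t=1,log=-}
step 2 deliver 0→2: 2={part,t=1,log=-}
step 3 deliver 2→0: —
step 4 deliver 0→1: 1={part,t=1,log=-}
step 5 deliver 1→0: 0={coor,t=1,log=r}
step 6 deliver 0→1: 1={part,t=1,log=r}
step 7 deliver 0→2: 2={part,t=1,log=r}
step 8 timeout(0): 0={coor,t=2,log=r}
step 9 deliver 0→2: 2={part,t=2,log=r}
step 10 deliver 2→0: —
step 11 crash(2): 2={✗part,t=2,log=r}

r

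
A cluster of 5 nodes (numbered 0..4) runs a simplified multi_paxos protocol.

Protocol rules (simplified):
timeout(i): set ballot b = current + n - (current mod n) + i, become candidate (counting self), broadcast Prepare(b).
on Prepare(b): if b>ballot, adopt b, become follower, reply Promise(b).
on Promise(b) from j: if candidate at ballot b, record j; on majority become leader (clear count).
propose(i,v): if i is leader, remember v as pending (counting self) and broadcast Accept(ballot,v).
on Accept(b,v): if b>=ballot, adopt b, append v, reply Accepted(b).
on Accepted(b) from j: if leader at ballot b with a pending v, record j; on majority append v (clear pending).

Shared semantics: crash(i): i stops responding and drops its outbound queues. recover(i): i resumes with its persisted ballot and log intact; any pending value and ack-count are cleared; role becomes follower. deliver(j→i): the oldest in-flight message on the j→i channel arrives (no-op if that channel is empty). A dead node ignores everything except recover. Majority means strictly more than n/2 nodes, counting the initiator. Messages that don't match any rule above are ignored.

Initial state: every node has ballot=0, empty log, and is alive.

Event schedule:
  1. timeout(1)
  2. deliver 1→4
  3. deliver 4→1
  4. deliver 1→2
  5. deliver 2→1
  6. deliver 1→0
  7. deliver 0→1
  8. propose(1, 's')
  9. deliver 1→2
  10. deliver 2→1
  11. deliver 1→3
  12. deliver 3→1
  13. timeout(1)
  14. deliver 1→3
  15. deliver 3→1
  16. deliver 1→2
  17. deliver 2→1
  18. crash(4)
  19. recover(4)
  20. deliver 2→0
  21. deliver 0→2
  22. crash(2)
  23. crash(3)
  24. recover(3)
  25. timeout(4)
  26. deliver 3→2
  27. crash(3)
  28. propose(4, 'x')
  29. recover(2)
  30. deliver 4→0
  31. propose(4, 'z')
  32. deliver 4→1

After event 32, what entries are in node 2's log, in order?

1. timeout(1):  <1:cand b6 ->
2. deliver 1→4:  <4:foll b6 ->
3. deliver 4→1:  nop
4. deliver 1→2:  <2:foll b6 ->
5. deliver 2→1:  <1:lead b6 ->
6. deliver 1→0:  <0:foll b6 ->
7. deliver 0→1:  nop
8. propose(1,'s'):  nop
9. deliver 1→2:  <2:foll b6 s>
10. deliver 2→1:  nop
11. deliver 1→3:  <3:foll b6 ->
12. deliver 3→1:  nop
13. timeout(1):  <1:cand b11 ->
14. deliver 1→3:  <3:foll b6 s>
15. deliver 3→1:  nop
16. deliver 1→2:  <2:foll b11 s>
17. deliver 2→1:  nop
18. crash(4):  <4:✗foll b6 ->
19. recover(4):  <4:foll b6 ->
20. deliver 2→0:  nop
21. deliver 0→2:  nop
22. crash(2):  <2:✗foll b11 s>
23. crash(3):  <3:✗foll b6 s>
24. recover(3):  <3:foll b6 s>
25. timeout(4):  <4:cand b14 ->
26. deliver 3→2:  nop
27. crash(3):  <3:✗foll b6 s>
28. propose(4,'x'):  nop
29. recover(2):  <2:foll b11 s>
30. deliver 4→0:  <0:foll b14 ->
31. propose(4,'z'):  nop
32. deliver 4→1:  <1:foll b14 ->

s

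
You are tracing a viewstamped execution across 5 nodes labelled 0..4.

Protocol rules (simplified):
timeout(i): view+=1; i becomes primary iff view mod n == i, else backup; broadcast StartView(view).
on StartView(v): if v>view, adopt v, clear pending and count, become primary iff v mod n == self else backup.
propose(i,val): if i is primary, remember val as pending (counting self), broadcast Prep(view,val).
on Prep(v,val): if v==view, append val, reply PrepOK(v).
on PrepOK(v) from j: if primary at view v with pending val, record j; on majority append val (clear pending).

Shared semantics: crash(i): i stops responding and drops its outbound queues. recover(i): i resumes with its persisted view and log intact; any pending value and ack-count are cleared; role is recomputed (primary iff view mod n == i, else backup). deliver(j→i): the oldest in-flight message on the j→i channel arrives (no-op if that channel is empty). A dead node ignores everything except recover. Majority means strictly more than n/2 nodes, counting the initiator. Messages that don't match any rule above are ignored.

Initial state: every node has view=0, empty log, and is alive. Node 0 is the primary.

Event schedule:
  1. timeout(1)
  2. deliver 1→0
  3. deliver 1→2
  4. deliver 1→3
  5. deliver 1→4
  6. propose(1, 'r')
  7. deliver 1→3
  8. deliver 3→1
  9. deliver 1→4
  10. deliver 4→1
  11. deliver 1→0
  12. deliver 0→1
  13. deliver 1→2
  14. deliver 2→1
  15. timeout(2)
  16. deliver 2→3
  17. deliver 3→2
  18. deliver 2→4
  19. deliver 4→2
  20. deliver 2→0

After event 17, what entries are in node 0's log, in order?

r

1. timeout(1):  <1:prim v1 ->
2. deliver 1→0:  <0:back v1 ->
3. deliver 1→2:  <2:back v1 ->
4. deliver 1→3:  <3:back v1 ->
5. deliver 1→4:  <4:back v1 ->
6. propose(1,'r'):  nop
7. deliver 1→3:  <3:back v1 r>
8. deliver 3→1:  nop
9. deliver 1→4:  <4:back v1 r>
10. deliver 4→1:  <1:prim v1 r>
11. deliver 1→0:  <0:back v1 r>
12. deliver 0→1:  nop
13. deliver 1→2:  <2:back v1 r>
14. deliver 2→1:  nop
15. timeout(2):  <2:prim v2 r>
16. deliver 2→3:  <3:back v2 r>
17. deliver 3→2:  nop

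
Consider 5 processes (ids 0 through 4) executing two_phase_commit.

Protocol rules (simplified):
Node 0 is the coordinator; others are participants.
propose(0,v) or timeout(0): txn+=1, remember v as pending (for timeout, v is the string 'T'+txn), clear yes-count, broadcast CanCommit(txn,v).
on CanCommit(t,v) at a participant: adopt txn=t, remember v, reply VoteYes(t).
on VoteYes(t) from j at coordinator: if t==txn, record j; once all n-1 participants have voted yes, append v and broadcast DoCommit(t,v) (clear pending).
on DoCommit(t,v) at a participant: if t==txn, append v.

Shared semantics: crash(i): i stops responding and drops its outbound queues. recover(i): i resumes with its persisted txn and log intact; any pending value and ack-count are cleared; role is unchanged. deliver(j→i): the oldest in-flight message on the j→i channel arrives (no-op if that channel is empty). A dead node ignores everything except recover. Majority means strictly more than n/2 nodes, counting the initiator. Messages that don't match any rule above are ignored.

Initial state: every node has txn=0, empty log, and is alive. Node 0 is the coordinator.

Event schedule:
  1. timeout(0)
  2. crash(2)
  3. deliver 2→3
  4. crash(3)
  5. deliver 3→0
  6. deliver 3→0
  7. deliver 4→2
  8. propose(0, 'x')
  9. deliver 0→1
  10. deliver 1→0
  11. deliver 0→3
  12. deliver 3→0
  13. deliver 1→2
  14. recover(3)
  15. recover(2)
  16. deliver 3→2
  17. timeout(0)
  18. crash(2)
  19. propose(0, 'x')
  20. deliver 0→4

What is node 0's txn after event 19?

1. timeout(0):  <0:coor t1 ->
2. crash(2):  <2:✗part t0 ->
3. deliver 2→3:  nop
4. crash(3):  <3:✗part t0 ->
5. deliver 3→0:  nop
6. deliver 3→0:  nop
7. deliver 4→2:  nop
8. propose(0,'x'):  <0:coor t2 ->
9. deliver 0→1:  <1:part t1 ->
10. deliver 1→0:  nop
11. deliver 0→3:  nop
12. deliver 3→0:  nop
13. deliver 1→2:  nop
14. recover(3):  <3:part t0 ->
15. recover(2):  <2:part t0 ->
16. deliver 3→2:  nop
17. timeout(0):  <0:coor t3 ->
18. crash(2):  <2:✗part t0 ->
19. propose(0,'x'):  <0:coor t4 ->

4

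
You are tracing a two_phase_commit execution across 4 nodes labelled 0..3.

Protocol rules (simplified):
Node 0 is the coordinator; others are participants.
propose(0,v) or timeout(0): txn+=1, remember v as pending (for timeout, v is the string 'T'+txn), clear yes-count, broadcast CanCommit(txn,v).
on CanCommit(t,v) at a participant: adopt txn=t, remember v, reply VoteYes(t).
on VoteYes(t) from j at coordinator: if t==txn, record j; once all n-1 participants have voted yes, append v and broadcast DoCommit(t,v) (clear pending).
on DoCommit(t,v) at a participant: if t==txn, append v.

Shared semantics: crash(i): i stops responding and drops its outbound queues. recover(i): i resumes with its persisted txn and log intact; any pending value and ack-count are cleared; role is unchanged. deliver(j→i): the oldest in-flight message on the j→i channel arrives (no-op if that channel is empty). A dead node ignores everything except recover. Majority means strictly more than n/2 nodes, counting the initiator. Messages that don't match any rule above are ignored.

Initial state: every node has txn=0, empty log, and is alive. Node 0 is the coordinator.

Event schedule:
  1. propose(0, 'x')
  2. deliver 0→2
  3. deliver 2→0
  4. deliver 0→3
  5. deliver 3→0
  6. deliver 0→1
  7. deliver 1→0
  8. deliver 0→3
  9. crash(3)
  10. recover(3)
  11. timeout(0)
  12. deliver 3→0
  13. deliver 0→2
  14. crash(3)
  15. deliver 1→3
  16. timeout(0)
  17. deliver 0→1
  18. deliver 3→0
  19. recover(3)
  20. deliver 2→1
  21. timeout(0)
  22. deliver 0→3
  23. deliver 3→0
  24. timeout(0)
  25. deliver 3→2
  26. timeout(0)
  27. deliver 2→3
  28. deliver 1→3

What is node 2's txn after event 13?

1

step 1 propose(0,'x'): 0={coor,t=1,log=-}
step 2 deliver 0→2: 2={part,t=1,log=-}
step 3 deliver 2→0: —
step 4 deliver 0→3: 3={part,t=1,log=-}
step 5 deliver 3→0: —
step 6 deliver 0→1: 1={part,t=1,log=-}
step 7 deliver 1→0: 0={coor,t=1,log=x}
step 8 deliver 0→3: 3={part,t=1,log=x}
step 9 crash(3): 3={✗part,t=1,log=x}
step 10 recover(3): 3={part,t=1,log=x}
step 11 timeout(0): 0={coor,t=2,log=x}
step 12 deliver 3→0: —
step 13 deliver 0→2: 2={part,t=1,log=x}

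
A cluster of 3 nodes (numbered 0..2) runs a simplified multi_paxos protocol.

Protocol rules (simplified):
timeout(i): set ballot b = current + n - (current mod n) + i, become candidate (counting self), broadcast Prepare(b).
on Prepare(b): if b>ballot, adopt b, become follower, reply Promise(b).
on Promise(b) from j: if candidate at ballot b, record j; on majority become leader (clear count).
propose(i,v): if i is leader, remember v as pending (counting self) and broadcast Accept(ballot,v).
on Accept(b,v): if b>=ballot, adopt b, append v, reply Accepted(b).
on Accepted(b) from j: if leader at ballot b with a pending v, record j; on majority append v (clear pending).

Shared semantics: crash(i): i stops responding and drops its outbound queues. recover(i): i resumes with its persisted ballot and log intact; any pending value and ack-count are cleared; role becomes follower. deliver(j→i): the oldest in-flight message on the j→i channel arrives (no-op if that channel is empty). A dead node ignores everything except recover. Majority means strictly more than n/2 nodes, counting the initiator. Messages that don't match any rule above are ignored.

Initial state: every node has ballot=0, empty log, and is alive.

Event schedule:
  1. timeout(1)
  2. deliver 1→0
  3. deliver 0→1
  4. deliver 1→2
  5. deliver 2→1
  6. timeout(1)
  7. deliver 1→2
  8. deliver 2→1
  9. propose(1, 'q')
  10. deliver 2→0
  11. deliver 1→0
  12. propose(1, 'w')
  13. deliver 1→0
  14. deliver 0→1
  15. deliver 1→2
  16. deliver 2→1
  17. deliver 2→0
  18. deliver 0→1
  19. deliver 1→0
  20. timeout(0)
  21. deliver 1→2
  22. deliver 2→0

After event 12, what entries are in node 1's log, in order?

after 1 — timeout(1): n1:cand/b4/[-]
after 2 — deliver 1→0: n0:foll/b4/[-]
after 3 — deliver 0→1: n1:lead/b4/[-]
after 4 — deliver 1→2: n2:foll/b4/[-]
after 5 — deliver 2→1: ·
after 6 — timeout(1): n1:cand/b7/[-]
after 7 — deliver 1→2: n2:foll/b7/[-]
after 8 — deliver 2→1: n1:lead/b7/[-]
after 9 — propose(1,'q'): ·
after 10 — deliver 2→0: ·
after 11 — deliver 1→0: n0:foll/b7/[-]
after 12 — propose(1,'w'): ·

empty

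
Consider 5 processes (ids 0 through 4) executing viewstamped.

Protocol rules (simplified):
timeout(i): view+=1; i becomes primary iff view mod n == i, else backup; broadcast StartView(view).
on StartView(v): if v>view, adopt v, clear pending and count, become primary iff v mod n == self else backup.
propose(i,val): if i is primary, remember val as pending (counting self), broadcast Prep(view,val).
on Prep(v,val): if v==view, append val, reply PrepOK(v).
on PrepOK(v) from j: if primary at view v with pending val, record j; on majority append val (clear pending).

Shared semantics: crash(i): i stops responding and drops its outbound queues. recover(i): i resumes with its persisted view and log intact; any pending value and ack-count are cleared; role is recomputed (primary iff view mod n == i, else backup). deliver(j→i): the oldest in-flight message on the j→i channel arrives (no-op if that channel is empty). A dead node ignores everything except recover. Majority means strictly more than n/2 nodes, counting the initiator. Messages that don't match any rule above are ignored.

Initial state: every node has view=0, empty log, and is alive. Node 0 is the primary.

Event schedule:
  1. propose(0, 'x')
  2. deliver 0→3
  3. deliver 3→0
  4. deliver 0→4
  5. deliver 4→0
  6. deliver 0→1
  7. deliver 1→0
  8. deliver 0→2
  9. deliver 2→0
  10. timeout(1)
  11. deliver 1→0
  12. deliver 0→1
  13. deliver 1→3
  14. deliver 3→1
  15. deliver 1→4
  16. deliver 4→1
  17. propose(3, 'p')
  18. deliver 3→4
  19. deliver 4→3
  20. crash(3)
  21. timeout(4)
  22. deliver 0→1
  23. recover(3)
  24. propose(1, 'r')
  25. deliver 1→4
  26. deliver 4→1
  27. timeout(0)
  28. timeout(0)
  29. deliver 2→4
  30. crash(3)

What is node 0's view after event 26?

1

step 1 propose(0,'x'): —
step 2 deliver 0→3: 3={back,v=0,log=x}
step 3 deliver 3→0: —
step 4 deliver 0→4: 4={back,v=0,log=x}
step 5 deliver 4→0: 0={prim,v=0,log=x}
step 6 deliver 0→1: 1={back,v=0,log=x}
step 7 deliver 1→0: —
step 8 deliver 0→2: 2={back,v=0,log=x}
step 9 deliver 2→0: —
step 10 timeout(1): 1={prim,v=1,log=x}
step 11 deliver 1→0: 0={back,v=1,log=x}
step 12 deliver 0→1: —
step 13 deliver 1→3: 3={back,v=1,log=x}
step 14 deliver 3→1: —
step 15 deliver 1→4: 4={back,v=1,log=x}
step 16 deliver 4→1: —
step 17 propose(3,'p'): —
step 18 deliver 3→4: —
step 19 deliver 4→3: —
step 20 crash(3): 3={✗back,v=1,log=x}
step 21 timeout(4): 4={back,v=2,log=x}
step 22 deliver 0→1: —
step 23 recover(3): 3={back,v=1,log=x}
step 24 propose(1,'r'): —
step 25 deliver 1→4: —
step 26 deliver 4→1: 1={back,v=2,log=x}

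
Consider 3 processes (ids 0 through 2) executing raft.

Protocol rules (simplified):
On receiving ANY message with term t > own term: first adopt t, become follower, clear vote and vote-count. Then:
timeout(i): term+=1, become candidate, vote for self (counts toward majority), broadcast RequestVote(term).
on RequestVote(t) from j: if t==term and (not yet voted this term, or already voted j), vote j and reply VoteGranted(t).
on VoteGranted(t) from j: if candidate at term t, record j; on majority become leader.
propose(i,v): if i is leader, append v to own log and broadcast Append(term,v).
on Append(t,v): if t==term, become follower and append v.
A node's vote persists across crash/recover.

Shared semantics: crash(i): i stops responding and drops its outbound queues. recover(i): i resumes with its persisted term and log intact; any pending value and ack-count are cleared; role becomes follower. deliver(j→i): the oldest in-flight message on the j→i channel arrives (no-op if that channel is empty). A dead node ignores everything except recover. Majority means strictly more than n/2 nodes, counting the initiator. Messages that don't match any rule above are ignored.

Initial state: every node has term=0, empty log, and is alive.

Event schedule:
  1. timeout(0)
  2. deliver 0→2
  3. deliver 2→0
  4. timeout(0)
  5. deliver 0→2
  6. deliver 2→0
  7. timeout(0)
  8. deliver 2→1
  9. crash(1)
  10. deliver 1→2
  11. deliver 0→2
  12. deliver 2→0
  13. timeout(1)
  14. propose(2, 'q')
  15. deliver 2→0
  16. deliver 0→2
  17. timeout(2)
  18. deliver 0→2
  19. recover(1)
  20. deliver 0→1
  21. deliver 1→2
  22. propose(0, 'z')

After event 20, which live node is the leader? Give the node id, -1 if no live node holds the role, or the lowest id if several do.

0

e1 timeout(0): 0[cand,t=1,-]
e2 deliver 0→2: 2[foll,t=1,-]
e3 deliver 2→0: 0[lead,t=1,-]
e4 timeout(0): 0[cand,t=2,-]
e5 deliver 0→2: 2[foll,t=2,-]
e6 deliver 2→0: 0[lead,t=2,-]
e7 timeout(0): 0[cand,t=3,-]
e8 deliver 2→1: ·
e9 crash(1): 1[✗foll,t=0,-]
e10 deliver 1→2: ·
e11 deliver 0→2: 2[foll,t=3,-]
e12 deliver 2→0: 0[lead,t=3,-]
e13 timeout(1): ·
e14 propose(2,'q'): ·
e15 deliver 2→0: ·
e16 deliver 0→2: ·
e17 timeout(2): 2[cand,t=4,-]
e18 deliver 0→2: ·
e19 recover(1): 1[foll,t=0,-]
e20 deliver 0→1: 1[foll,t=1,-]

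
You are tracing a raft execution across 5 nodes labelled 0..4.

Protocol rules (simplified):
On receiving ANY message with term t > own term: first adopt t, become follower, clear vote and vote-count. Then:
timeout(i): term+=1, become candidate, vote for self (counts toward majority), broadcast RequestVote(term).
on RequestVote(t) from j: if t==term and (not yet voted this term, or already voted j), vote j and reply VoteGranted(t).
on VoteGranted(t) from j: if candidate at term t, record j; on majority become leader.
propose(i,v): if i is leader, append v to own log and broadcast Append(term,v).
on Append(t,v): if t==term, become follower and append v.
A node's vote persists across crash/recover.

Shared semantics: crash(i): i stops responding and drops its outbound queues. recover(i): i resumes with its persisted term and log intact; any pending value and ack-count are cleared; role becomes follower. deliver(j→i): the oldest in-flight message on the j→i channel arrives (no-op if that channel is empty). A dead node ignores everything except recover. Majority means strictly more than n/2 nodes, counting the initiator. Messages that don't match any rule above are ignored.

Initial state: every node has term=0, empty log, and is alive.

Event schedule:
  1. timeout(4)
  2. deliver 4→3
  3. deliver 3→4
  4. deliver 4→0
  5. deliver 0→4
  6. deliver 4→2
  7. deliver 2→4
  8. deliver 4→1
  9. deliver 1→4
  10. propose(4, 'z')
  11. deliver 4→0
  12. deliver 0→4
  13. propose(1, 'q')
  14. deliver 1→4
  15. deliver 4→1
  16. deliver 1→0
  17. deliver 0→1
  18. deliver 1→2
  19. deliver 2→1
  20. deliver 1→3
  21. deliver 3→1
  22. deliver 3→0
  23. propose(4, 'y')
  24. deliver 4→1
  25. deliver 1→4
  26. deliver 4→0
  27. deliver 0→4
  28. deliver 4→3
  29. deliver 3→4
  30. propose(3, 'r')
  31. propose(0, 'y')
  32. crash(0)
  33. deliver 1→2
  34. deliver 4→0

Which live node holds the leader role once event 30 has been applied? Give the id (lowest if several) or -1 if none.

after 1 — timeout(4): n4:cand/t1/[-]
after 2 — deliver 4→3: n3:foll/t1/[-]
after 3 — deliver 3→4: ·
after 4 — deliver 4→0: n0:foll/t1/[-]
after 5 — deliver 0→4: n4:lead/t1/[-]
after 6 — deliver 4→2: n2:foll/t1/[-]
after 7 — deliver 2→4: ·
after 8 — deliver 4→1: n1:foll/t1/[-]
after 9 — deliver 1→4: ·
after 10 — propose(4,'z'): n4:lead/t1/[z]
after 11 — deliver 4→0: n0:foll/t1/[z]
after 12 — deliver 0→4: ·
after 13 — propose(1,'q'): ·
after 14 — deliver 1→4: ·
after 15 — deliver 4→1: n1:foll/t1/[z]
after 16 — deliver 1→0: ·
after 17 — deliver 0→1: ·
after 18 — deliver 1→2: ·
after 19 — deliver 2→1: ·
after 20 — deliver 1→3: ·
after 21 — deliver 3→1: ·
after 22 — deliver 3→0: ·
after 23 — propose(4,'y'): n4:lead/t1/[z,y]
after 24 — deliver 4→1: n1:foll/t1/[z,y]
after 25 — deliver 1→4: ·
after 26 — deliver 4→0: n0:foll/t1/[z,y]
after 27 — deliver 0→4: ·
after 28 — deliver 4→3: n3:foll/t1/[z]
after 29 — deliver 3→4: ·
after 30 — propose(3,'r'): ·

4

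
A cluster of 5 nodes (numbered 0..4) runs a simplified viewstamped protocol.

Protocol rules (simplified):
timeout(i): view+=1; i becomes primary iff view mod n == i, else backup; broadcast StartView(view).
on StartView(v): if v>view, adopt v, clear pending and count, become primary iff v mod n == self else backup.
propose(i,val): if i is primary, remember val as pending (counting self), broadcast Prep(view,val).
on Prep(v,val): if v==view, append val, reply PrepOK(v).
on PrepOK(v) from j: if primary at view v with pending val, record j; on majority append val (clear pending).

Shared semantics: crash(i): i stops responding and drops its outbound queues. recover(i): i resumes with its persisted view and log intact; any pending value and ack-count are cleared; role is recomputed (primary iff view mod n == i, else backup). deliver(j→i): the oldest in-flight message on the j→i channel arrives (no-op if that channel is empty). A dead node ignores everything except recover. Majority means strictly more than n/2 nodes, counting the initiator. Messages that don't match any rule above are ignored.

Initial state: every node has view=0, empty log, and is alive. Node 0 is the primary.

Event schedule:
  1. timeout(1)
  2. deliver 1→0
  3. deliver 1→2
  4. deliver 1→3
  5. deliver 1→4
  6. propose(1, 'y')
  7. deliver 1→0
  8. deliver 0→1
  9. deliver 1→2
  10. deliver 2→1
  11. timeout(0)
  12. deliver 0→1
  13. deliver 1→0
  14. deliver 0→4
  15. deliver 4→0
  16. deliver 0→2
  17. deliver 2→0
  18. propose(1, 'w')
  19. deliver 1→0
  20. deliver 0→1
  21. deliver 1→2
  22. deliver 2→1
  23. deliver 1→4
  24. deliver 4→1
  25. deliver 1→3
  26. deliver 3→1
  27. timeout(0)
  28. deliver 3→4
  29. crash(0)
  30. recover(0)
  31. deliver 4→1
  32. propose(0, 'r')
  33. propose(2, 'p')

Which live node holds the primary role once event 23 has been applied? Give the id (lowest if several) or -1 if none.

2

step 1 timeout(1): 1={prim,v=1,log=-}
step 2 deliver 1→0: 0={back,v=1,log=-}
step 3 deliver 1→2: 2={back,v=1,log=-}
step 4 deliver 1→3: 3={back,v=1,log=-}
step 5 deliver 1→4: 4={back,v=1,log=-}
step 6 propose(1,'y'): —
step 7 deliver 1→0: 0={back,v=1,log=y}
step 8 deliver 0→1: —
step 9 deliver 1→2: 2={back,v=1,log=y}
step 10 deliver 2→1: 1={prim,v=1,log=y}
step 11 timeout(0): 0={back,v=2,log=y}
step 12 deliver 0→1: 1={back,v=2,log=y}
step 13 deliver 1→0: —
step 14 deliver 0→4: 4={back,v=2,log=-}
step 15 deliver 4→0: —
step 16 deliver 0→2: 2={prim,v=2,log=y}
step 17 deliver 2→0: —
step 18 propose(1,'w'): —
step 19 deliver 1→0: —
step 20 deliver 0→1: —
step 21 deliver 1→2: —
step 22 deliver 2→1: —
step 23 deliver 1→4: —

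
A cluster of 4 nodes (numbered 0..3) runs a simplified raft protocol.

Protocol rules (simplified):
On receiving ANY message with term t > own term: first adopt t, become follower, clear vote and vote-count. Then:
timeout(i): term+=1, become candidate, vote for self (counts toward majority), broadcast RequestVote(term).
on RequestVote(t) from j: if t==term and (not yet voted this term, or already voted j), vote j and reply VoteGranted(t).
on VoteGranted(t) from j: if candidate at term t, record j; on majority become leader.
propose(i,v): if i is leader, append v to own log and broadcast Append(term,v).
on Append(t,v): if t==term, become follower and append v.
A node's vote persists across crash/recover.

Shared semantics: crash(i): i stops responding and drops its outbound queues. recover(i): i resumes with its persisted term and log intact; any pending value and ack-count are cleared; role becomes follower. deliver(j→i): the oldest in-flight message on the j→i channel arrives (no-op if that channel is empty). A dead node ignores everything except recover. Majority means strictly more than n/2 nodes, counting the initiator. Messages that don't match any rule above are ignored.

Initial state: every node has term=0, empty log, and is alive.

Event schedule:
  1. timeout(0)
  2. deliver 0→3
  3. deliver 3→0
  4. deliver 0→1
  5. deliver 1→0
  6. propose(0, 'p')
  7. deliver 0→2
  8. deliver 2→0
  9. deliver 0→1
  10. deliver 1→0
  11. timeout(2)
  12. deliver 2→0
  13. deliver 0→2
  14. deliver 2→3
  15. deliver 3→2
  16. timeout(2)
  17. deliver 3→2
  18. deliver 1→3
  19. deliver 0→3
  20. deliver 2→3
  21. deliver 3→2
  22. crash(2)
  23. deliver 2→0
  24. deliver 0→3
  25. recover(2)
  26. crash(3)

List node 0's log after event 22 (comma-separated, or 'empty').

p

[1] timeout(0) → N0(cand t1 [-])
[2] deliver 0→3 → N3(foll t1 [-])
[3] deliver 3→0 → ∅
[4] deliver 0→1 → N1(foll t1 [-])
[5] deliver 1→0 → N0(lead t1 [-])
[6] propose(0,'p') → N0(lead t1 [p])
[7] deliver 0→2 → N2(foll t1 [-])
[8] deliver 2→0 → ∅
[9] deliver 0→1 → N1(foll t1 [p])
[10] deliver 1→0 → ∅
[11] timeout(2) → N2(cand t2 [-])
[12] deliver 2→0 → N0(foll t2 [p])
[13] deliver 0→2 → ∅
[14] deliver 2→3 → N3(foll t2 [-])
[15] deliver 3→2 → ∅
[16] timeout(2) → N2(cand t3 [-])
[17] deliver 3→2 → ∅
[18] deliver 1→3 → ∅
[19] deliver 0→3 → ∅
[20] deliver 2→3 → N3(foll t3 [-])
[21] deliver 3→2 → ∅
[22] crash(2) → N2(✗cand t3 [-])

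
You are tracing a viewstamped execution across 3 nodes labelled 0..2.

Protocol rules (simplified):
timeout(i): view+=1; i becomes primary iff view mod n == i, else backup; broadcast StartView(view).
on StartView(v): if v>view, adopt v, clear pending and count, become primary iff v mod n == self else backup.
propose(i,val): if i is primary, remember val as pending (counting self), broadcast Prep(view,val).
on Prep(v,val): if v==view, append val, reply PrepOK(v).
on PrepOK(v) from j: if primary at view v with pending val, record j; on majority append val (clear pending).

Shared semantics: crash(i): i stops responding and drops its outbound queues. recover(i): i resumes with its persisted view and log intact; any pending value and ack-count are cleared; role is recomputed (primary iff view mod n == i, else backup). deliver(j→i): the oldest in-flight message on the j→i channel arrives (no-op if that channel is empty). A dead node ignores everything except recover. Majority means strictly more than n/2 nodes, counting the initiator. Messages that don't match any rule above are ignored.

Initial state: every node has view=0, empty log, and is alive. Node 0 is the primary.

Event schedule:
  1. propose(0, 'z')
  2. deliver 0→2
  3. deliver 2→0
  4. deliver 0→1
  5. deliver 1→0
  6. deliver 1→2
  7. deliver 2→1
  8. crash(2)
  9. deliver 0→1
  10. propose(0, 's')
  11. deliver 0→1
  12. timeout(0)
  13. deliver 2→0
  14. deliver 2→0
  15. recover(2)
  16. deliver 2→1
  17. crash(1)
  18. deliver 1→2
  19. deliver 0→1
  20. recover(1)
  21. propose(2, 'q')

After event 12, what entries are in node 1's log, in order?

step 1 propose(0,'z'): —
step 2 deliver 0→2: 2={back,v=0,log=z}
step 3 deliver 2→0: 0={prim,v=0,log=z}
step 4 deliver 0→1: 1={back,v=0,log=z}
step 5 deliver 1→0: —
step 6 deliver 1→2: —
step 7 deliver 2→1: —
step 8 crash(2): 2={✗back,v=0,log=z}
step 9 deliver 0→1: —
step 10 propose(0,'s'): —
step 11 deliver 0→1: 1={back,v=0,log=z,s}
step 12 timeout(0): 0={back,v=1,log=z}

z,s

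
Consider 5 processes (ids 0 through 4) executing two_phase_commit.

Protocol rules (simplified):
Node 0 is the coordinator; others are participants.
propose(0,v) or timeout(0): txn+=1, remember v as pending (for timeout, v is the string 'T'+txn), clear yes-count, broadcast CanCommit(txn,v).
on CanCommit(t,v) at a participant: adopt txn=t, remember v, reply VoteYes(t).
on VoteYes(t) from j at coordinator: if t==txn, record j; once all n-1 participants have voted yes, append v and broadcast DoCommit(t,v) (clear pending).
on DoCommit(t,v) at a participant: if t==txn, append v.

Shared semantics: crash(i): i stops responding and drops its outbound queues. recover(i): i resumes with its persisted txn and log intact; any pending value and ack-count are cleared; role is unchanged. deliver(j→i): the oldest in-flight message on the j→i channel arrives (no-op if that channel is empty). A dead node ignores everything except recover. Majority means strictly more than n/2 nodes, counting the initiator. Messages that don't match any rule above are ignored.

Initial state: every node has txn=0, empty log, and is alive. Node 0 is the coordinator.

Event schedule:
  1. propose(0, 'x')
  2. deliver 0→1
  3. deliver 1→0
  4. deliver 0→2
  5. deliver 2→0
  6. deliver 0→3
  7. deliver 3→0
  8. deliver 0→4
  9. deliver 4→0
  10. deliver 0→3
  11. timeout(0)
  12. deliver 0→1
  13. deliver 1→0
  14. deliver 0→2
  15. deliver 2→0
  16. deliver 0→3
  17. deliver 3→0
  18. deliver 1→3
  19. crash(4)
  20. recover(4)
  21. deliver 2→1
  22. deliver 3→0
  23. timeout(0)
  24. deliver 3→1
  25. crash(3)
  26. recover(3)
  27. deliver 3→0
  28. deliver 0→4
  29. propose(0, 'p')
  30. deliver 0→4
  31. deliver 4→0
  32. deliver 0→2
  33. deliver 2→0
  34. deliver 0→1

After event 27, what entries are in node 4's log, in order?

e1 propose(0,'x'): 0[coor,t=1,-]
e2 deliver 0→1: 1[part,t=1,-]
e3 deliver 1→0: ·
e4 deliver 0→2: 2[part,t=1,-]
e5 deliver 2→0: ·
e6 deliver 0→3: 3[part,t=1,-]
e7 deliver 3→0: ·
e8 deliver 0→4: 4[part,t=1,-]
e9 deliver 4→0: 0[coor,t=1,x]
e10 deliver 0→3: 3[part,t=1,x]
e11 timeout(0): 0[coor,t=2,x]
e12 deliver 0→1: 1[part,t=1,x]
e13 deliver 1→0: ·
e14 deliver 0→2: 2[part,t=1,x]
e15 deliver 2→0: ·
e16 deliver 0→3: 3[part,t=2,x]
e17 deliver 3→0: ·
e18 deliver 1→3: ·
e19 crash(4): 4[✗part,t=1,-]
e20 recover(4): 4[part,t=1,-]
e21 deliver 2→1: ·
e22 deliver 3→0: ·
e23 timeout(0): 0[coor,t=3,x]
e24 deliver 3→1: ·
e25 crash(3): 3[✗part,t=2,x]
e26 recover(3): 3[part,t=2,x]
e27 deliver 3→0: ·

empty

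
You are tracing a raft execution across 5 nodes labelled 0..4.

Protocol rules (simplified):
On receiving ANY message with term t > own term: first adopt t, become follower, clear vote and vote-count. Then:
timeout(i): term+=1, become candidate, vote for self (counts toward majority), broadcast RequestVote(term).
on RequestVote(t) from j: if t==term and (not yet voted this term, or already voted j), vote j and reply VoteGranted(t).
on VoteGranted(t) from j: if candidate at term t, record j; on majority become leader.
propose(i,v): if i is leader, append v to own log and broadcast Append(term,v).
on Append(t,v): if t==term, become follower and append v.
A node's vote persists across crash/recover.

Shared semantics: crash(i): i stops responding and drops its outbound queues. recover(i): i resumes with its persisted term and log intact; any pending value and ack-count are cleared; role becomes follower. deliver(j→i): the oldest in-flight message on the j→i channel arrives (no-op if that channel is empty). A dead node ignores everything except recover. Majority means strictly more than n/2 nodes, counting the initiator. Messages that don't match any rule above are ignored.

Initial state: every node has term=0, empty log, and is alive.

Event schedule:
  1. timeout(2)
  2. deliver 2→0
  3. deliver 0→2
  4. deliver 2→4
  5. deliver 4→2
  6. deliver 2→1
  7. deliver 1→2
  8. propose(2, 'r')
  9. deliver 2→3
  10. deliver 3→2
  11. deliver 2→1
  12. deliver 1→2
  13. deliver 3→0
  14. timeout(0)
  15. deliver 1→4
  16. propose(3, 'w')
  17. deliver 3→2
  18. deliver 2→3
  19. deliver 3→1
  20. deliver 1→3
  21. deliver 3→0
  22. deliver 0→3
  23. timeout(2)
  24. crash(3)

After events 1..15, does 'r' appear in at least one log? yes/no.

yes

[1] timeout(2) → N2(cand t1 [-])
[2] deliver 2→0 → N0(foll t1 [-])
[3] deliver 0→2 → ∅
[4] deliver 2→4 → N4(foll t1 [-])
[5] deliver 4→2 → N2(lead t1 [-])
[6] deliver 2→1 → N1(foll t1 [-])
[7] deliver 1→2 → ∅
[8] propose(2,'r') → N2(lead t1 [r])
[9] deliver 2→3 → N3(foll t1 [-])
[10] deliver 3→2 → ∅
[11] deliver 2→1 → N1(foll t1 [r])
[12] deliver 1→2 → ∅
[13] deliver 3→0 → ∅
[14] timeout(0) → N0(cand t2 [-])
[15] deliver 1→4 → ∅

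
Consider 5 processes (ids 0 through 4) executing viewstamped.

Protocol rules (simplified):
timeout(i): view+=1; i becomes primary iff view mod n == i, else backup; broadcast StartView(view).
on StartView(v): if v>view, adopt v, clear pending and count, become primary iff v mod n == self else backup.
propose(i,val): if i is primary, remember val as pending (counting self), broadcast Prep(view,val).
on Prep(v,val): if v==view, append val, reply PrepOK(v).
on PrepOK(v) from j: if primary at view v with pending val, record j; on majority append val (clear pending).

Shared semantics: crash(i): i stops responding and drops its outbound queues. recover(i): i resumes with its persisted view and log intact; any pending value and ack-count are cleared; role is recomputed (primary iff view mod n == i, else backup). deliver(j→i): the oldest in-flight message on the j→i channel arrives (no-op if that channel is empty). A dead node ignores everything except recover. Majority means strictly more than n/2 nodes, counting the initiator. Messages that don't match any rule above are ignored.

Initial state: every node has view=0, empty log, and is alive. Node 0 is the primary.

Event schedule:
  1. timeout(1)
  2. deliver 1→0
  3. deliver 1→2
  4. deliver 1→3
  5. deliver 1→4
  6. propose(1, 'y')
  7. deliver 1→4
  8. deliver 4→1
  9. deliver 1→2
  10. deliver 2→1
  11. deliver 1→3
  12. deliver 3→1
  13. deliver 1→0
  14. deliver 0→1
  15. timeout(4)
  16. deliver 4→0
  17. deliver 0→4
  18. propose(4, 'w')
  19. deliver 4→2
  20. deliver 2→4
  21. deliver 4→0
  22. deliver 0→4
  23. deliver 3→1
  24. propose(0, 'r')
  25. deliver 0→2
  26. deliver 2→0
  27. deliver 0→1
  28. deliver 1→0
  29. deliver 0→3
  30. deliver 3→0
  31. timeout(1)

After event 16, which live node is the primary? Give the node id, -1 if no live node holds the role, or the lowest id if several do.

step 1 timeout(1): 1={prim,v=1,log=-}
step 2 deliver 1→0: 0={back,v=1,log=-}
step 3 deliver 1→2: 2={back,v=1,log=-}
step 4 deliver 1→3: 3={back,v=1,log=-}
step 5 deliver 1→4: 4={back,v=1,log=-}
step 6 propose(1,'y'): —
step 7 deliver 1→4: 4={back,v=1,log=y}
step 8 deliver 4→1: —
step 9 deliver 1→2: 2={back,v=1,log=y}
step 10 deliver 2→1: 1={prim,v=1,log=y}
step 11 deliver 1→3: 3={back,v=1,log=y}
step 12 deliver 3→1: —
step 13 deliver 1→0: 0={back,v=1,log=y}
step 14 deliver 0→1: —
step 15 timeout(4): 4={back,v=2,log=y}
step 16 deliver 4→0: 0={back,v=2,log=y}

1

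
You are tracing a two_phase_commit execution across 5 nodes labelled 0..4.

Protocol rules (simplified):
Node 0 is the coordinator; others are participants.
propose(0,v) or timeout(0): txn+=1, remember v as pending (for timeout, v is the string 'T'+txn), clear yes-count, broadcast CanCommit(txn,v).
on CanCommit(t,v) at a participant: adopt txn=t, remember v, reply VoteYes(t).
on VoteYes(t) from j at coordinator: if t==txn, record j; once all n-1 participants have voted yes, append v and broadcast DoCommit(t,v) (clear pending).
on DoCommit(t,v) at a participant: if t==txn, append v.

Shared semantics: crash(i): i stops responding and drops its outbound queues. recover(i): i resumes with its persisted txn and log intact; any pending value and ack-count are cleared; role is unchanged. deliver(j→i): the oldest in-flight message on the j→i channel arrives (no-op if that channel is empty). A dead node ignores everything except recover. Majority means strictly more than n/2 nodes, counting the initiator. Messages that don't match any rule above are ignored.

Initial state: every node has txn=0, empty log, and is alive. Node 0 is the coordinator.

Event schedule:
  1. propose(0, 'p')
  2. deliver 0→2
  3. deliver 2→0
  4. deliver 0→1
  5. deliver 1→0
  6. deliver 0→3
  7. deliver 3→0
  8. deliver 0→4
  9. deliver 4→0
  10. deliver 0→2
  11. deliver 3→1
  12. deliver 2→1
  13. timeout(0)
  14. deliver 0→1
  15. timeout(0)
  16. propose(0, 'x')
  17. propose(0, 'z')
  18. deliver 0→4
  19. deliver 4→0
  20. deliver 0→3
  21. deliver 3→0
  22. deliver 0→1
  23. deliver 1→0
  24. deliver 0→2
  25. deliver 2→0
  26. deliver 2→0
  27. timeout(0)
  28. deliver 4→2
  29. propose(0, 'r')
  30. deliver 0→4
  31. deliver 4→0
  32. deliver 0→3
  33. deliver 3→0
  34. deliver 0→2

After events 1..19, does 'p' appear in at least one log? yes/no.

1. propose(0,'p'):  <0:coor t1 ->
2. deliver 0→2:  <2:part t1 ->
3. deliver 2→0:  nop
4. deliver 0→1:  <1:part t1 ->
5. deliver 1→0:  nop
6. deliver 0→3:  <3:part t1 ->
7. deliver 3→0:  nop
8. deliver 0→4:  <4:part t1 ->
9. deliver 4→0:  <0:coor t1 p>
10. deliver 0→2:  <2:part t1 p>
11. deliver 3→1:  nop
12. deliver 2→1:  nop
13. timeout(0):  <0:coor t2 p>
14. deliver 0→1:  <1:part t1 p>
15. timeout(0):  <0:coor t3 p>
16. propose(0,'x'):  <0:coor t4 p>
17. propose(0,'z'):  <0:coor t5 p>
18. deliver 0→4:  <4:part t1 p>
19. deliver 4→0:  nop

yes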